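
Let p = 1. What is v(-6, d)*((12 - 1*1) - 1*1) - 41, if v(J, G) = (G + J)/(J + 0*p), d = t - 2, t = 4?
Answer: -103/3 ≈ -34.333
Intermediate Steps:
d = 2 (d = 4 - 2 = 2)
v(J, G) = (G + J)/J (v(J, G) = (G + J)/(J + 0*1) = (G + J)/(J + 0) = (G + J)/J)
v(-6, d)*((12 - 1*1) - 1*1) - 41 = ((2 - 6)/(-6))*((12 - 1*1) - 1*1) - 41 = (-⅙*(-4))*((12 - 1) - 1) - 41 = 2*(11 - 1)/3 - 41 = (⅔)*10 - 41 = 20/3 - 41 = -103/3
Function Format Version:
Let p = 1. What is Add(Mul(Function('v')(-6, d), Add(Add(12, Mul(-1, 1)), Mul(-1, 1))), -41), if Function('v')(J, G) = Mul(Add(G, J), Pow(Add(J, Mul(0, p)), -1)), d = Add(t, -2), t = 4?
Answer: Rational(-103, 3) ≈ -34.333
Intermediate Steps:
d = 2 (d = Add(4, -2) = 2)
Function('v')(J, G) = Mul(Pow(J, -1), Add(G, J)) (Function('v')(J, G) = Mul(Add(G, J), Pow(Add(J, Mul(0, 1)), -1)) = Mul(Add(G, J), Pow(Add(J, 0), -1)) = Mul(Add(G, J), Pow(J, -1)) = Mul(Pow(J, -1), Add(G, J)))
Add(Mul(Function('v')(-6, d), Add(Add(12, Mul(-1, 1)), Mul(-1, 1))), -41) = Add(Mul(Mul(Pow(-6, -1), Add(2, -6)), Add(Add(12, Mul(-1, 1)), Mul(-1, 1))), -41) = Add(Mul(Mul(Rational(-1, 6), -4), Add(Add(12, -1), -1)), -41) = Add(Mul(Rational(2, 3), Add(11, -1)), -41) = Add(Mul(Rational(2, 3), 10), -41) = Add(Rational(20, 3), -41) = Rational(-103, 3)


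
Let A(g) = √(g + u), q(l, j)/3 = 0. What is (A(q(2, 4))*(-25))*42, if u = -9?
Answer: -3150*I ≈ -3150.0*I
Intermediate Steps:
q(l, j) = 0 (q(l, j) = 3*0 = 0)
A(g) = √(-9 + g) (A(g) = √(g - 9) = √(-9 + g))
(A(q(2, 4))*(-25))*42 = (√(-9 + 0)*(-25))*42 = (√(-9)*(-25))*42 = ((3*I)*(-25))*42 = -75*I*42 = -3150*I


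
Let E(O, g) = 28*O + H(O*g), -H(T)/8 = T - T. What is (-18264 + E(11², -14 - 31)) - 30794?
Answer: -45670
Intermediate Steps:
H(T) = 0 (H(T) = -8*(T - T) = -8*0 = 0)
E(O, g) = 28*O (E(O, g) = 28*O + 0 = 28*O)
(-18264 + E(11², -14 - 31)) - 30794 = (-18264 + 28*11²) - 30794 = (-18264 + 28*121) - 30794 = (-18264 + 3388) - 30794 = -14876 - 30794 = -45670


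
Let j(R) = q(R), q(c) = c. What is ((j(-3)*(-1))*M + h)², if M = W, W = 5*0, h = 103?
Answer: 10609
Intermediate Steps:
j(R) = R
W = 0
M = 0
((j(-3)*(-1))*M + h)² = (-3*(-1)*0 + 103)² = (3*0 + 103)² = (0 + 103)² = 103² = 10609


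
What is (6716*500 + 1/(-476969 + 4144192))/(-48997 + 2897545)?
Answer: 4104844944667/3482086914068 ≈ 1.1788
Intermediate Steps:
(6716*500 + 1/(-476969 + 4144192))/(-48997 + 2897545) = (3358000 + 1/3667223)/2848548 = (3358000 + 1/3667223)*(1/2848548) = (12314534834001/3667223)*(1/2848548) = 4104844944667/3482086914068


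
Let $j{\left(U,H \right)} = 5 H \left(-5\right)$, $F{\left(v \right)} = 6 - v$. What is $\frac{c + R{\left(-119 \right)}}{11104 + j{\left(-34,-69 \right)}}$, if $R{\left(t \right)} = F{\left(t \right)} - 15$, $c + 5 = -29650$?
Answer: $- \frac{29545}{12829} \approx -2.303$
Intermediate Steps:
$c = -29655$ ($c = -5 - 29650 = -29655$)
$j{\left(U,H \right)} = - 25 H$
$R{\left(t \right)} = -9 - t$ ($R{\left(t \right)} = \left(6 - t\right) - 15 = -9 - t$)
$\frac{c + R{\left(-119 \right)}}{11104 + j{\left(-34,-69 \right)}} = \frac{-29655 - -110}{11104 - -1725} = \frac{-29655 + \left(-9 + 119\right)}{11104 + 1725} = \frac{-29655 + 110}{12829} = \left(-29545\right) \frac{1}{12829} = - \frac{29545}{12829}$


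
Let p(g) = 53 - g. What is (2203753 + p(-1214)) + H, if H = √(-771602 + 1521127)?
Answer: 2205020 + 5*√29981 ≈ 2.2059e+6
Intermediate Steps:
H = 5*√29981 (H = √749525 = 5*√29981 ≈ 865.75)
(2203753 + p(-1214)) + H = (2203753 + (53 - 1*(-1214))) + 5*√29981 = (2203753 + (53 + 1214)) + 5*√29981 = (2203753 + 1267) + 5*√29981 = 2205020 + 5*√29981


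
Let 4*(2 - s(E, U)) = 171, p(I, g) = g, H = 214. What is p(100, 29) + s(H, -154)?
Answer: -47/4 ≈ -11.750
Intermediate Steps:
s(E, U) = -163/4 (s(E, U) = 2 - ¼*171 = 2 - 171/4 = -163/4)
p(100, 29) + s(H, -154) = 29 - 163/4 = -47/4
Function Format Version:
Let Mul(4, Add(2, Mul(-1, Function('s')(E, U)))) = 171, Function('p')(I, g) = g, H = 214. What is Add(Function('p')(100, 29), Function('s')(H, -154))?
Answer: Rational(-47, 4) ≈ -11.750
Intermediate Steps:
Function('s')(E, U) = Rational(-163, 4) (Function('s')(E, U) = Add(2, Mul(Rational(-1, 4), 171)) = Add(2, Rational(-171, 4)) = Rational(-163, 4))
Add(Function('p')(100, 29), Function('s')(H, -154)) = Add(29, Rational(-163, 4)) = Rational(-47, 4)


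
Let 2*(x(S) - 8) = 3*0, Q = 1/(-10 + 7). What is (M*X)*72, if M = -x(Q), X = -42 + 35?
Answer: 4032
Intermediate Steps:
X = -7
Q = -1/3 (Q = 1/(-3) = -1/3 ≈ -0.33333)
x(S) = 8 (x(S) = 8 + (3*0)/2 = 8 + (1/2)*0 = 8 + 0 = 8)
M = -8 (M = -1*8 = -8)
(M*X)*72 = -8*(-7)*72 = 56*72 = 4032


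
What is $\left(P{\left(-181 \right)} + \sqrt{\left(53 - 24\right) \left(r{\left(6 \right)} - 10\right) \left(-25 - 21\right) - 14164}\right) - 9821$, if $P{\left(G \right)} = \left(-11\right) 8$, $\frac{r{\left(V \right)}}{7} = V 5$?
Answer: $-9909 + 2 i \sqrt{70241} \approx -9909.0 + 530.06 i$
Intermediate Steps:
$r{\left(V \right)} = 35 V$ ($r{\left(V \right)} = 7 V 5 = 7 \cdot 5 V = 35 V$)
$P{\left(G \right)} = -88$
$\left(P{\left(-181 \right)} + \sqrt{\left(53 - 24\right) \left(r{\left(6 \right)} - 10\right) \left(-25 - 21\right) - 14164}\right) - 9821 = \left(-88 + \sqrt{\left(53 - 24\right) \left(35 \cdot 6 - 10\right) \left(-25 - 21\right) - 14164}\right) - 9821 = \left(-88 + \sqrt{29 \left(210 - 10\right) \left(-46\right) - 14164}\right) - 9821 = \left(-88 + \sqrt{29 \cdot 200 \left(-46\right) - 14164}\right) - 9821 = \left(-88 + \sqrt{29 \left(-9200\right) - 14164}\right) - 9821 = \left(-88 + \sqrt{-266800 - 14164}\right) - 9821 = \left(-88 + \sqrt{-280964}\right) - 9821 = \left(-88 + 2 i \sqrt{70241}\right) - 9821 = -9909 + 2 i \sqrt{70241}$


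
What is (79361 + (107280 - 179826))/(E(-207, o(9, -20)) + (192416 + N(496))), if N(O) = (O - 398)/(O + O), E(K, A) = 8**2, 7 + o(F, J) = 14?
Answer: 3380240/95470129 ≈ 0.035406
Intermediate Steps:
o(F, J) = 7 (o(F, J) = -7 + 14 = 7)
E(K, A) = 64
N(O) = (-398 + O)/(2*O) (N(O) = (-398 + O)/((2*O)) = (-398 + O)*(1/(2*O)) = (-398 + O)/(2*O))
(79361 + (107280 - 179826))/(E(-207, o(9, -20)) + (192416 + N(496))) = (79361 + (107280 - 179826))/(64 + (192416 + (1/2)*(-398 + 496)/496)) = (79361 - 72546)/(64 + (192416 + (1/2)*(1/496)*98)) = 6815/(64 + (192416 + 49/496)) = 6815/(64 + 95438385/496) = 6815/(95470129/496) = 6815*(496/95470129) = 3380240/95470129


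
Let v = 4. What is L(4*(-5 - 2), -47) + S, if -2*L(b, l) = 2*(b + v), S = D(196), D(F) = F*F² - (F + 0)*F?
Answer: 7491144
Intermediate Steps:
D(F) = F³ - F² (D(F) = F³ - F*F = F³ - F²)
S = 7491120 (S = 196²*(-1 + 196) = 38416*195 = 7491120)
L(b, l) = -4 - b (L(b, l) = -(b + 4) = -(4 + b) = -(8 + 2*b)/2 = -4 - b)
L(4*(-5 - 2), -47) + S = (-4 - 4*(-5 - 2)) + 7491120 = (-4 - 4*(-7)) + 7491120 = (-4 - 1*(-28)) + 7491120 = (-4 + 28) + 7491120 = 24 + 7491120 = 7491144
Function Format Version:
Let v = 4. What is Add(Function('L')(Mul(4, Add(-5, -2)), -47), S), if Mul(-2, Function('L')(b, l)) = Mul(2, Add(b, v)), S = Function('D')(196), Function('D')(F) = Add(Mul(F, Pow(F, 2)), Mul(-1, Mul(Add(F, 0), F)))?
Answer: 7491144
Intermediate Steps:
Function('D')(F) = Add(Pow(F, 3), Mul(-1, Pow(F, 2))) (Function('D')(F) = Add(Pow(F, 3), Mul(-1, Mul(F, F))) = Add(Pow(F, 3), Mul(-1, Pow(F, 2))))
S = 7491120 (S = Mul(Pow(196, 2), Add(-1, 196)) = Mul(38416, 195) = 7491120)
Function('L')(b, l) = Add(-4, Mul(-1, b)) (Function('L')(b, l) = Mul(Rational(-1, 2), Mul(2, Add(b, 4))) = Mul(Rational(-1, 2), Mul(2, Add(4, b))) = Mul(Rational(-1, 2), Add(8, Mul(2, b))) = Add(-4, Mul(-1, b)))
Add(Function('L')(Mul(4, Add(-5, -2)), -47), S) = Add(Add(-4, Mul(-1, Mul(4, Add(-5, -2)))), 7491120) = Add(Add(-4, Mul(-1, Mul(4, -7))), 7491120) = Add(Add(-4, Mul(-1, -28)), 7491120) = Add(Add(-4, 28), 7491120) = Add(24, 7491120) = 7491144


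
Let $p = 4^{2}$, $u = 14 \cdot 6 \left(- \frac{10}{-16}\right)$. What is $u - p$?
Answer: $\frac{73}{2} \approx 36.5$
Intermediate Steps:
$u = \frac{105}{2}$ ($u = 84 \left(\left(-10\right) \left(- \frac{1}{16}\right)\right) = 84 \cdot \frac{5}{8} = \frac{105}{2} \approx 52.5$)
$p = 16$
$u - p = \frac{105}{2} - 16 = \frac{73}{2}$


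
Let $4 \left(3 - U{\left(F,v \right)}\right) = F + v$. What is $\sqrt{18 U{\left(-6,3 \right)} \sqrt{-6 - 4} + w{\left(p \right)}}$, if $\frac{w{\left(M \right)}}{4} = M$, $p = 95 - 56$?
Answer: $\frac{\sqrt{624 + 270 i \sqrt{10}}}{2} \approx 14.498 + 7.3615 i$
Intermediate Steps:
$p = 39$
$w{\left(M \right)} = 4 M$
$U{\left(F,v \right)} = 3 - \frac{F}{4} - \frac{v}{4}$ ($U{\left(F,v \right)} = 3 - \frac{F + v}{4} = 3 - \left(\frac{F}{4} + \frac{v}{4}\right) = 3 - \frac{F}{4} - \frac{v}{4}$)
$\sqrt{18 U{\left(-6,3 \right)} \sqrt{-6 - 4} + w{\left(p \right)}} = \sqrt{18 \left(3 - - \frac{3}{2} - \frac{3}{4}\right) \sqrt{-6 - 4} + 4 \cdot 39} = \sqrt{18 \left(3 + \frac{3}{2} - \frac{3}{4}\right) \sqrt{-10} + 156} = \sqrt{18 \cdot \frac{15}{4} i \sqrt{10} + 156} = \sqrt{\frac{135 i \sqrt{10}}{2} + 156} = \sqrt{156 + \frac{135 i \sqrt{10}}{2}}$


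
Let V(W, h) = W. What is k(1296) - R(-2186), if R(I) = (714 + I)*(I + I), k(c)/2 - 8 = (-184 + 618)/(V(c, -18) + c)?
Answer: -4170247847/648 ≈ -6.4356e+6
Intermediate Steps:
k(c) = 16 + 434/c (k(c) = 16 + 2*((-184 + 618)/(c + c)) = 16 + 2*(434/((2*c))) = 16 + 2*(434*(1/(2*c))) = 16 + 2*(217/c) = 16 + 434/c)
R(I) = 2*I*(714 + I) (R(I) = (714 + I)*(2*I) = 2*I*(714 + I))
k(1296) - R(-2186) = (16 + 434/1296) - 2*(-2186)*(714 - 2186) = (16 + 434*(1/1296)) - 2*(-2186)*(-1472) = (16 + 217/648) - 1*6435584 = 10585/648 - 6435584 = -4170247847/648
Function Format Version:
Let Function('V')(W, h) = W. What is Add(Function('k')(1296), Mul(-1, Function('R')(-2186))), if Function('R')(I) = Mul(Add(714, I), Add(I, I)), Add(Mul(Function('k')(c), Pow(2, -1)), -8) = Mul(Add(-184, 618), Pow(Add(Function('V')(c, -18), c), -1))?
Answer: Rational(-4170247847, 648) ≈ -6.4356e+6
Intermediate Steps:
Function('k')(c) = Add(16, Mul(434, Pow(c, -1))) (Function('k')(c) = Add(16, Mul(2, Mul(Add(-184, 618), Pow(Add(c, c), -1)))) = Add(16, Mul(2, Mul(434, Pow(Mul(2, c), -1)))) = Add(16, Mul(2, Mul(434, Mul(Rational(1, 2), Pow(c, -1))))) = Add(16, Mul(2, Mul(217, Pow(c, -1)))) = Add(16, Mul(434, Pow(c, -1))))
Function('R')(I) = Mul(2, I, Add(714, I)) (Function('R')(I) = Mul(Add(714, I), Mul(2, I)) = Mul(2, I, Add(714, I)))
Add(Function('k')(1296), Mul(-1, Function('R')(-2186))) = Add(Add(16, Mul(434, Pow(1296, -1))), Mul(-1, Mul(2, -2186, Add(714, -2186)))) = Add(Add(16, Mul(434, Rational(1, 1296))), Mul(-1, Mul(2, -2186, -1472))) = Add(Add(16, Rational(217, 648)), Mul(-1, 6435584)) = Add(Rational(10585, 648), -6435584) = Rational(-4170247847, 648)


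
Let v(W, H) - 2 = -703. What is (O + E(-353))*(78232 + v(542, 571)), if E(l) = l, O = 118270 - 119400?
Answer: -114978473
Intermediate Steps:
O = -1130
v(W, H) = -701 (v(W, H) = 2 - 703 = -701)
(O + E(-353))*(78232 + v(542, 571)) = (-1130 - 353)*(78232 - 701) = -1483*77531 = -114978473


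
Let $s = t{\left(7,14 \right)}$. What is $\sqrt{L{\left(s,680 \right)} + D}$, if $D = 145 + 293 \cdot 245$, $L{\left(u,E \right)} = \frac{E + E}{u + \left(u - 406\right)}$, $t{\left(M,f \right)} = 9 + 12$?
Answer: $\frac{\sqrt{595621390}}{91} \approx 268.19$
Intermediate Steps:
$t{\left(M,f \right)} = 21$
$s = 21$
$L{\left(u,E \right)} = \frac{2 E}{-406 + 2 u}$ ($L{\left(u,E \right)} = \frac{2 E}{u + \left(-406 + u\right)} = \frac{2 E}{-406 + 2 u}$)
$D = 71930$ ($D = 145 + 71785 = 71930$)
$\sqrt{L{\left(s,680 \right)} + D} = \sqrt{\frac{680}{-203 + 21} + 71930} = \sqrt{\frac{680}{-182} + 71930} = \sqrt{680 \left(- \frac{1}{182}\right) + 71930} = \sqrt{- \frac{340}{91} + 71930} = \sqrt{\frac{6545290}{91}} = \frac{\sqrt{595621390}}{91}$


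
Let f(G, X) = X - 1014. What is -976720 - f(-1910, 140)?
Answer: -975846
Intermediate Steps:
f(G, X) = -1014 + X
-976720 - f(-1910, 140) = -976720 - (-1014 + 140) = -976720 - 1*(-874) = -976720 + 874 = -975846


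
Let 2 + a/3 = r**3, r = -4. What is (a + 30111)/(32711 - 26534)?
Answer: 9971/2059 ≈ 4.8426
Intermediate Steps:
a = -198 (a = -6 + 3*(-4)**3 = -6 + 3*(-64) = -6 - 192 = -198)
(a + 30111)/(32711 - 26534) = (-198 + 30111)/(32711 - 26534) = 29913/6177 = 29913*(1/6177) = 9971/2059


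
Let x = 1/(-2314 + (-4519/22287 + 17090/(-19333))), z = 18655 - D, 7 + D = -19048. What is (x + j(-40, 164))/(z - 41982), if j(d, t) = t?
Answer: -163591538429393/4261371297966672 ≈ -0.038389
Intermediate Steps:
D = -19055 (D = -7 - 19048 = -19055)
z = 37710 (z = 18655 - 1*(-19055) = 18655 + 19055 = 37710)
x = -430874571/997512007951 (x = 1/(-2314 + (-4519*1/22287 + 17090*(-1/19333))) = 1/(-2314 + (-4519/22287 - 17090/19333)) = 1/(-2314 - 468250657/430874571) = 1/(-997512007951/430874571) = -430874571/997512007951 ≈ -0.00043195)
(x + j(-40, 164))/(z - 41982) = (-430874571/997512007951 + 164)/(37710 - 41982) = (163591538429393/997512007951)/(-4272) = (163591538429393/997512007951)*(-1/4272) = -163591538429393/4261371297966672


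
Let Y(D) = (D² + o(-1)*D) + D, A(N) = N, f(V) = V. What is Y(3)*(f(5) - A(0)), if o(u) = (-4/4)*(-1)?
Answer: 75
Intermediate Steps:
o(u) = 1 (o(u) = ((¼)*(-4))*(-1) = -1*(-1) = 1)
Y(D) = D² + 2*D (Y(D) = (D² + 1*D) + D = (D² + D) + D = (D + D²) + D = D² + 2*D)
Y(3)*(f(5) - A(0)) = (3*(2 + 3))*(5 - 1*0) = (3*5)*(5 + 0) = 15*5 = 75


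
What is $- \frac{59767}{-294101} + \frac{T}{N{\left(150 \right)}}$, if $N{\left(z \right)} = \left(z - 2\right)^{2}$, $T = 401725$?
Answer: $\frac{119456860593}{6441988304} \approx 18.543$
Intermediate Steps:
$N{\left(z \right)} = \left(-2 + z\right)^{2}$
$- \frac{59767}{-294101} + \frac{T}{N{\left(150 \right)}} = - \frac{59767}{-294101} + \frac{401725}{\left(-2 + 150\right)^{2}} = \left(-59767\right) \left(- \frac{1}{294101}\right) + \frac{401725}{148^{2}} = \frac{59767}{294101} + \frac{401725}{21904} = \frac{119456860593}{6441988304}$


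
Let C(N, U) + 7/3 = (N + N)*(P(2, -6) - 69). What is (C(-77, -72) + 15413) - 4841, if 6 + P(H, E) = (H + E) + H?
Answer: 67283/3 ≈ 22428.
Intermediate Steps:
P(H, E) = -6 + E + 2*H (P(H, E) = -6 + ((H + E) + H) = -6 + ((E + H) + H) = -6 + (E + 2*H) = -6 + E + 2*H)
C(N, U) = -7/3 - 154*N (C(N, U) = -7/3 + (N + N)*((-6 - 6 + 2*2) - 69) = -7/3 + (2*N)*((-6 - 6 + 4) - 69) = -7/3 + (2*N)*(-8 - 69) = -7/3 + (2*N)*(-77) = -7/3 - 154*N)
(C(-77, -72) + 15413) - 4841 = ((-7/3 - 154*(-77)) + 15413) - 4841 = ((-7/3 + 11858) + 15413) - 4841 = (35567/3 + 15413) - 4841 = 81806/3 - 4841 = 67283/3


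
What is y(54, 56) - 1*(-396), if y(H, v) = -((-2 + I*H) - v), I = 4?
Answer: 238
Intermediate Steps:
y(H, v) = 2 + v - 4*H (y(H, v) = -((-2 + 4*H) - v) = -(-2 - v + 4*H) = 2 + v - 4*H)
y(54, 56) - 1*(-396) = (2 + 56 - 4*54) - 1*(-396) = (2 + 56 - 216) + 396 = -158 + 396 = 238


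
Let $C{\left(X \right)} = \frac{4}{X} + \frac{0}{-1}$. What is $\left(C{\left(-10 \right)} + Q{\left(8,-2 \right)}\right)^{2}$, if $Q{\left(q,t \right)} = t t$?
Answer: $\frac{324}{25} \approx 12.96$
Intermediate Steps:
$Q{\left(q,t \right)} = t^{2}$
$C{\left(X \right)} = \frac{4}{X}$ ($C{\left(X \right)} = \frac{4}{X} + 0 \left(-1\right) = \frac{4}{X} + 0 = \frac{4}{X}$)
$\left(C{\left(-10 \right)} + Q{\left(8,-2 \right)}\right)^{2} = \left(\frac{4}{-10} + \left(-2\right)^{2}\right)^{2} = \left(4 \left(- \frac{1}{10}\right) + 4\right)^{2} = \left(- \frac{2}{5} + 4\right)^{2} = \left(\frac{18}{5}\right)^{2} = \frac{324}{25}$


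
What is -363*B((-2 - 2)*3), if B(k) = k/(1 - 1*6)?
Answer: -4356/5 ≈ -871.20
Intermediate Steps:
B(k) = -k/5 (B(k) = k/(1 - 6) = k/(-5) = k*(-⅕) = -k/5)
-363*B((-2 - 2)*3) = -(-363)*(-2 - 2)*3/5 = -(-363)*(-4*3)/5 = -(-363)*(-12)/5 = -363*12/5 = -4356/5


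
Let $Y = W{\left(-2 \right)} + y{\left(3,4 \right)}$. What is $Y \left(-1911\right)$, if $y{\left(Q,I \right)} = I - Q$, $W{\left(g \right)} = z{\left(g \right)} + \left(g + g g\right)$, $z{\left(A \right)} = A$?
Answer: $-1911$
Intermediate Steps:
$W{\left(g \right)} = g^{2} + 2 g$ ($W{\left(g \right)} = g + \left(g + g g\right) = g + \left(g + g^{2}\right) = g^{2} + 2 g$)
$Y = 1$ ($Y = - 2 \left(2 - 2\right) + \left(4 - 3\right) = \left(-2\right) 0 + \left(4 - 3\right) = 0 + 1 = 1$)
$Y \left(-1911\right) = 1 \left(-1911\right) = -1911$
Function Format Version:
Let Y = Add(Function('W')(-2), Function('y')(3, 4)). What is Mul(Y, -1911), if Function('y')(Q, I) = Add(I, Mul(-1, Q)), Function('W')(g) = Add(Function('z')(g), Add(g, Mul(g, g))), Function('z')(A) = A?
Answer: -1911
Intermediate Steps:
Function('W')(g) = Add(Pow(g, 2), Mul(2, g)) (Function('W')(g) = Add(g, Add(g, Mul(g, g))) = Add(g, Add(g, Pow(g, 2))) = Add(Pow(g, 2), Mul(2, g)))
Y = 1 (Y = Add(Mul(-2, Add(2, -2)), Add(4, Mul(-1, 3))) = Add(Mul(-2, 0), Add(4, -3)) = Add(0, 1) = 1)
Mul(Y, -1911) = Mul(1, -1911) = -1911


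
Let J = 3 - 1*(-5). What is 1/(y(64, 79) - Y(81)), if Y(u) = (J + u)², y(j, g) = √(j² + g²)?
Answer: -7921/62731904 - √10337/62731904 ≈ -0.00012789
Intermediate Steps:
y(j, g) = √(g² + j²)
J = 8 (J = 3 + 5 = 8)
Y(u) = (8 + u)²
1/(y(64, 79) - Y(81)) = 1/(√(79² + 64²) - (8 + 81)²) = 1/(√(6241 + 4096) - 1*89²) = 1/(√10337 - 1*7921) = 1/(√10337 - 7921) = 1/(-7921 + √10337)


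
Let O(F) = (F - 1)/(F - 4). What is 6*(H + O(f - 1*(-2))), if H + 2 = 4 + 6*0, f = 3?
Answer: 36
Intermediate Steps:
H = 2 (H = -2 + (4 + 6*0) = -2 + (4 + 0) = -2 + 4 = 2)
O(F) = (-1 + F)/(-4 + F)
6*(H + O(f - 1*(-2))) = 6*(2 + (-1 + (3 - 1*(-2)))/(-4 + (3 - 1*(-2)))) = 6*(2 + (-1 + (3 + 2))/(-4 + (3 + 2))) = 6*(2 + (-1 + 5)/(-4 + 5)) = 6*(2 + 4/1) = 6*(2 + 1*4) = 6*(2 + 4) = 6*6 = 36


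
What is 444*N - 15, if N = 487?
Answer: 216213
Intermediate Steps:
444*N - 15 = 444*487 - 15 = 216228 - 15 = 216213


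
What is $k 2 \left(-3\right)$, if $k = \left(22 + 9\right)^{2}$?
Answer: $-5766$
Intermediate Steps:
$k = 961$ ($k = 31^{2} = 961$)
$k 2 \left(-3\right) = 961 \cdot 2 \left(-3\right) = 961 \left(-6\right) = -5766$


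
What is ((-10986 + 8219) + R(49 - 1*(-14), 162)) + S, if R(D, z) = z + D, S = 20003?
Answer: 17461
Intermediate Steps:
R(D, z) = D + z
((-10986 + 8219) + R(49 - 1*(-14), 162)) + S = ((-10986 + 8219) + ((49 - 1*(-14)) + 162)) + 20003 = (-2767 + ((49 + 14) + 162)) + 20003 = (-2767 + (63 + 162)) + 20003 = (-2767 + 225) + 20003 = -2542 + 20003 = 17461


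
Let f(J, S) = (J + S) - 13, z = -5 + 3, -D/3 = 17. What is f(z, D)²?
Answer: 4356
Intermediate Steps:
D = -51 (D = -3*17 = -51)
z = -2
f(J, S) = -13 + J + S
f(z, D)² = (-13 - 2 - 51)² = (-66)² = 4356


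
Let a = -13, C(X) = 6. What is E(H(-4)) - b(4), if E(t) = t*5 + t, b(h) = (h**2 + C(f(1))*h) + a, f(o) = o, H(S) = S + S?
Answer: -75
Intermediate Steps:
H(S) = 2*S
b(h) = -13 + h**2 + 6*h (b(h) = (h**2 + 6*h) - 13 = -13 + h**2 + 6*h)
E(t) = 6*t (E(t) = 5*t + t = 6*t)
E(H(-4)) - b(4) = 6*(2*(-4)) - (-13 + 4**2 + 6*4) = 6*(-8) - (-13 + 16 + 24) = -48 - 1*27 = -48 - 27 = -75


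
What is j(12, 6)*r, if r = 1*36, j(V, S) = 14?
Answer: 504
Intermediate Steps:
r = 36
j(12, 6)*r = 14*36 = 504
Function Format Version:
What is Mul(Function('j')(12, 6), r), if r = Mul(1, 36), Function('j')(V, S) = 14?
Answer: 504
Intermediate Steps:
r = 36
Mul(Function('j')(12, 6), r) = Mul(14, 36) = 504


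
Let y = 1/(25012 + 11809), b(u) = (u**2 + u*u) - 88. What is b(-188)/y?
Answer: 2599562600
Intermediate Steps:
b(u) = -88 + 2*u**2 (b(u) = (u**2 + u**2) - 88 = 2*u**2 - 88 = -88 + 2*u**2)
y = 1/36821 ≈ 2.7158e-5
b(-188)/y = (-88 + 2*(-188)**2)/(1/36821) = (-88 + 2*35344)*36821 = (-88 + 70688)*36821 = 70600*36821 = 2599562600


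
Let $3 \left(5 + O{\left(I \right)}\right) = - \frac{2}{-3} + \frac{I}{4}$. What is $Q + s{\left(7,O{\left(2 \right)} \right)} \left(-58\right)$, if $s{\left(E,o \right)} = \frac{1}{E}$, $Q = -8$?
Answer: $- \frac{114}{7} \approx -16.286$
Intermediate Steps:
$O{\left(I \right)} = - \frac{43}{9} + \frac{I}{12}$ ($O{\left(I \right)} = -5 + \frac{- \frac{2}{-3} + \frac{I}{4}}{3} = -5 + \frac{\left(-2\right) \left(- \frac{1}{3}\right) + I \frac{1}{4}}{3} = -5 + \frac{\frac{2}{3} + \frac{I}{4}}{3} = -5 + \left(\frac{2}{9} + \frac{I}{12}\right) = - \frac{43}{9} + \frac{I}{12}$)
$Q + s{\left(7,O{\left(2 \right)} \right)} \left(-58\right) = -8 + \frac{1}{7} \left(-58\right) = -8 - \frac{58}{7} = - \frac{114}{7}$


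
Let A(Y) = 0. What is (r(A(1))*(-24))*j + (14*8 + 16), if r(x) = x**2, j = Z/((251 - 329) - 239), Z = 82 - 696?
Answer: 128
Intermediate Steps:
Z = -614
j = 614/317 (j = -614/((251 - 329) - 239) = -614/(-78 - 239) = -614/(-317) = -614*(-1/317) = 614/317 ≈ 1.9369)
(r(A(1))*(-24))*j + (14*8 + 16) = (0**2*(-24))*(614/317) + (14*8 + 16) = (0*(-24))*(614/317) + (112 + 16) = 0*(614/317) + 128 = 0 + 128 = 128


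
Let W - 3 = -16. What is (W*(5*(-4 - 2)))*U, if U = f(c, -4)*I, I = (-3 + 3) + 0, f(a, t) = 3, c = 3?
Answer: 0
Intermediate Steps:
W = -13 (W = 3 - 16 = -13)
I = 0 (I = 0 + 0 = 0)
U = 0 (U = 3*0 = 0)
(W*(5*(-4 - 2)))*U = -65*(-4 - 2)*0 = -65*(-6)*0 = -13*(-30)*0 = 390*0 = 0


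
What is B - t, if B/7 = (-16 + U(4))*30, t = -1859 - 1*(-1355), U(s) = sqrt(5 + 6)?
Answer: -2856 + 210*sqrt(11) ≈ -2159.5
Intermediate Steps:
U(s) = sqrt(11)
t = -504 (t = -1859 + 1355 = -504)
B = -3360 + 210*sqrt(11) (B = 7*((-16 + sqrt(11))*30) = 7*(-480 + 30*sqrt(11)) = -3360 + 210*sqrt(11) ≈ -2663.5)
B - t = (-3360 + 210*sqrt(11)) - 1*(-504) = (-3360 + 210*sqrt(11)) + 504 = -2856 + 210*sqrt(11)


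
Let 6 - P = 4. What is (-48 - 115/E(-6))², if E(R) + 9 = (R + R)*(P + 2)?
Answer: 6869641/3249 ≈ 2114.4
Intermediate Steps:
P = 2 (P = 6 - 1*4 = 6 - 4 = 2)
E(R) = -9 + 8*R (E(R) = -9 + (R + R)*(2 + 2) = -9 + (2*R)*4 = -9 + 8*R)
(-48 - 115/E(-6))² = (-48 - 115/(-9 + 8*(-6)))² = (-48 - 115/(-9 - 48))² = (-48 - 115/(-57))² = (-48 - 115*(-1/57))² = (-48 + 115/57)² = (-2621/57)² = 6869641/3249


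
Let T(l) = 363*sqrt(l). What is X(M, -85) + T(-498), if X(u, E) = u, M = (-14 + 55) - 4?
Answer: 37 + 363*I*sqrt(498) ≈ 37.0 + 8100.7*I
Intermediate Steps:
M = 37 (M = 41 - 4 = 37)
X(M, -85) + T(-498) = 37 + 363*sqrt(-498) = 37 + 363*(I*sqrt(498)) = 37 + 363*I*sqrt(498)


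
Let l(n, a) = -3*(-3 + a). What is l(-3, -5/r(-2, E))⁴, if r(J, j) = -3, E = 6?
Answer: 256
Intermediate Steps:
l(n, a) = 9 - 3*a
l(-3, -5/r(-2, E))⁴ = (9 - (-15)/(-3))⁴ = (9 - (-15)*(-1)/3)⁴ = (9 - 3*5/3)⁴ = (9 - 5)⁴ = 4⁴ = 256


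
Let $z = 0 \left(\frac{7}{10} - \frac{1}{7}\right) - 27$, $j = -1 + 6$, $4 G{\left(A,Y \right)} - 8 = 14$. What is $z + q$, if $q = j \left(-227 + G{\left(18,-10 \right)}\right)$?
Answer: $- \frac{2269}{2} \approx -1134.5$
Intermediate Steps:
$G{\left(A,Y \right)} = \frac{11}{2}$ ($G{\left(A,Y \right)} = 2 + \frac{1}{4} \cdot 14 = 2 + \frac{7}{2} = \frac{11}{2}$)
$j = 5$
$q = - \frac{2215}{2}$ ($q = 5 \left(-227 + \frac{11}{2}\right) = 5 \left(- \frac{443}{2}\right) = - \frac{2215}{2} \approx -1107.5$)
$z = -27$ ($z = 0 \left(7 \cdot \frac{1}{10} - \frac{1}{7}\right) - 27 = 0 \left(\frac{7}{10} - \frac{1}{7}\right) - 27 = 0 \cdot \frac{39}{70} - 27 = 0 - 27 = -27$)
$z + q = -27 - \frac{2215}{2} = - \frac{2269}{2}$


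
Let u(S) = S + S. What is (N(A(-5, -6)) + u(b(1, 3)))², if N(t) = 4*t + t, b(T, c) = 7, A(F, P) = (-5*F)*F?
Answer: 373321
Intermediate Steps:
A(F, P) = -5*F²
u(S) = 2*S
N(t) = 5*t
(N(A(-5, -6)) + u(b(1, 3)))² = (5*(-5*(-5)²) + 2*7)² = (5*(-5*25) + 14)² = (5*(-125) + 14)² = (-625 + 14)² = (-611)² = 373321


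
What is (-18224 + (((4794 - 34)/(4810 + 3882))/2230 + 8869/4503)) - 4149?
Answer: -48814913042393/2182059237 ≈ -22371.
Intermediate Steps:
(-18224 + (((4794 - 34)/(4810 + 3882))/2230 + 8869/4503)) - 4149 = (-18224 + ((4760/8692)*(1/2230) + 8869*(1/4503))) - 4149 = (-18224 + ((4760*(1/8692))*(1/2230) + 8869/4503)) - 4149 = (-18224 + ((1190/2173)*(1/2230) + 8869/4503)) - 4149 = (-18224 + (119/484579 + 8869/4503)) - 4149 = (-18224 + 4298267008/2182059237) - 4149 = -39761549268080/2182059237 - 4149 = -48814913042393/2182059237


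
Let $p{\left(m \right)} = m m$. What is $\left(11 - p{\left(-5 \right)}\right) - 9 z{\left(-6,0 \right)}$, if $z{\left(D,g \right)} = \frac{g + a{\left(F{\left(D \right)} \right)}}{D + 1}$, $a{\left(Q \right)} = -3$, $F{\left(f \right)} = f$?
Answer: $- \frac{97}{5} \approx -19.4$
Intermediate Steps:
$p{\left(m \right)} = m^{2}$
$z{\left(D,g \right)} = \frac{-3 + g}{1 + D}$ ($z{\left(D,g \right)} = \frac{g - 3}{D + 1} = \frac{-3 + g}{1 + D}$)
$\left(11 - p{\left(-5 \right)}\right) - 9 z{\left(-6,0 \right)} = \left(11 - \left(-5\right)^{2}\right) - 9 \frac{-3 + 0}{1 - 6} = \left(11 - 25\right) - 9 \frac{1}{-5} \left(-3\right) = \left(11 - 25\right) - 9 \left(\left(- \frac{1}{5}\right) \left(-3\right)\right) = -14 - \frac{27}{5} = - \frac{97}{5}$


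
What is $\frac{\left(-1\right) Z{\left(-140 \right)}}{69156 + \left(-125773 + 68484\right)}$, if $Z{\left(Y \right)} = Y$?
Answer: $\frac{140}{11867} \approx 0.011797$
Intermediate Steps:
$\frac{\left(-1\right) Z{\left(-140 \right)}}{69156 + \left(-125773 + 68484\right)} = \frac{\left(-1\right) \left(-140\right)}{69156 + \left(-125773 + 68484\right)} = \frac{140}{69156 - 57289} = \frac{140}{11867}$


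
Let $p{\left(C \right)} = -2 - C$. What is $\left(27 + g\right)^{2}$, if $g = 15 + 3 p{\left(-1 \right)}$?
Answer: $1521$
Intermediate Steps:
$g = 12$ ($g = 15 + 3 \left(-2 - -1\right) = 15 + 3 \left(-2 + 1\right) = 15 + 3 \left(-1\right) = 15 - 3 = 12$)
$\left(27 + g\right)^{2} = \left(27 + 12\right)^{2} = 39^{2} = 1521$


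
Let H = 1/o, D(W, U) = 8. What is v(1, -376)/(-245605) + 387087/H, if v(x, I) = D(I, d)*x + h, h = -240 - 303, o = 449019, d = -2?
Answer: 8537692404533120/49121 ≈ 1.7381e+11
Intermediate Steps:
h = -543
H = 1/449019 ≈ 2.2271e-6
v(x, I) = -543 + 8*x (v(x, I) = 8*x - 543 = -543 + 8*x)
v(1, -376)/(-245605) + 387087/H = (-543 + 8*1)/(-245605) + 387087/(1/449019) = (-543 + 8)*(-1/245605) + 387087*449019 = -535*(-1/245605) + 173809417653 = 107/49121 + 173809417653 = 8537692404533120/49121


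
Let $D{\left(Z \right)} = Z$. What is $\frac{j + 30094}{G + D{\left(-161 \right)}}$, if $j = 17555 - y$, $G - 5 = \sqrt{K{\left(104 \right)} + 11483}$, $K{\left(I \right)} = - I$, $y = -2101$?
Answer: $- \frac{2587000}{4319} - \frac{49750 \sqrt{11379}}{12957} \approx -1008.6$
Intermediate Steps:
$G = 5 + \sqrt{11379}$ ($G = 5 + \sqrt{\left(-1\right) 104 + 11483} = 5 + \sqrt{-104 + 11483} = 5 + \sqrt{11379} \approx 111.67$)
$j = 19656$ ($j = 17555 - -2101 = 17555 + 2101 = 19656$)
$\frac{j + 30094}{G + D{\left(-161 \right)}} = \frac{19656 + 30094}{\left(5 + \sqrt{11379}\right) - 161} = \frac{49750}{-156 + \sqrt{11379}}$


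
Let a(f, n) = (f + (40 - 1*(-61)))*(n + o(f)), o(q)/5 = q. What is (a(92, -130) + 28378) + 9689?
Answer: 101757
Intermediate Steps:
o(q) = 5*q
a(f, n) = (101 + f)*(n + 5*f) (a(f, n) = (f + (40 - 1*(-61)))*(n + 5*f) = (f + (40 + 61))*(n + 5*f) = (f + 101)*(n + 5*f) = (101 + f)*(n + 5*f))
(a(92, -130) + 28378) + 9689 = ((5*92² + 101*(-130) + 505*92 + 92*(-130)) + 28378) + 9689 = ((5*8464 - 13130 + 46460 - 11960) + 28378) + 9689 = ((42320 - 13130 + 46460 - 11960) + 28378) + 9689 = (63690 + 28378) + 9689 = 92068 + 9689 = 101757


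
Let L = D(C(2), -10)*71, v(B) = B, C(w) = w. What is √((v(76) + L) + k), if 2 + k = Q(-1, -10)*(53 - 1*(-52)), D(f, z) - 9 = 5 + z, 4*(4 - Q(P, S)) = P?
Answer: √3217/2 ≈ 28.359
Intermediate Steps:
Q(P, S) = 4 - P/4
D(f, z) = 14 + z (D(f, z) = 9 + (5 + z) = 14 + z)
k = 1777/4 (k = -2 + (4 - ¼*(-1))*(53 - 1*(-52)) = -2 + (4 + ¼)*(53 + 52) = -2 + (17/4)*105 = -2 + 1785/4 = 1777/4 ≈ 444.25)
L = 284 (L = (14 - 10)*71 = 4*71 = 284)
√((v(76) + L) + k) = √((76 + 284) + 1777/4) = √(360 + 1777/4) = √(3217/4) = √3217/2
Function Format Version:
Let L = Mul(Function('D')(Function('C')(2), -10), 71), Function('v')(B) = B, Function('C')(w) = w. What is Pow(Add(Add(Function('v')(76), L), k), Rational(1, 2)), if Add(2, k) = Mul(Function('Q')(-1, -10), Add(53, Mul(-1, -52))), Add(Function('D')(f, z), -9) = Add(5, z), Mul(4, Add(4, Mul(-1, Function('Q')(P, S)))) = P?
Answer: Mul(Rational(1, 2), Pow(3217, Rational(1, 2))) ≈ 28.359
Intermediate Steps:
Function('Q')(P, S) = Add(4, Mul(Rational(-1, 4), P))
Function('D')(f, z) = Add(14, z) (Function('D')(f, z) = Add(9, Add(5, z)) = Add(14, z))
k = Rational(1777, 4) (k = Add(-2, Mul(Add(4, Mul(Rational(-1, 4), -1)), Add(53, Mul(-1, -52)))) = Add(-2, Mul(Add(4, Rational(1, 4)), Add(53, 52))) = Add(-2, Mul(Rational(17, 4), 105)) = Add(-2, Rational(1785, 4)) = Rational(1777, 4) ≈ 444.25)
L = 284 (L = Mul(Add(14, -10), 71) = Mul(4, 71) = 284)
Pow(Add(Add(Function('v')(76), L), k), Rational(1, 2)) = Pow(Add(Add(76, 284), Rational(1777, 4)), Rational(1, 2)) = Pow(Add(360, Rational(1777, 4)), Rational(1, 2)) = Pow(Rational(3217, 4), Rational(1, 2)) = Mul(Rational(1, 2), Pow(3217, Rational(1, 2)))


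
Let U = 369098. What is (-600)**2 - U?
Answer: -9098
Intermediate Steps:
(-600)**2 - U = (-600)**2 - 1*369098 = 360000 - 369098 = -9098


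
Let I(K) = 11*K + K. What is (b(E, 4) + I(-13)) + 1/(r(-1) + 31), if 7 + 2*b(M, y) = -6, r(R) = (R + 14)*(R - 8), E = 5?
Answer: -6988/43 ≈ -162.51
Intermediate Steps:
r(R) = (-8 + R)*(14 + R) (r(R) = (14 + R)*(-8 + R) = (-8 + R)*(14 + R))
b(M, y) = -13/2 (b(M, y) = -7/2 + (½)*(-6) = -7/2 - 3 = -13/2)
I(K) = 12*K
(b(E, 4) + I(-13)) + 1/(r(-1) + 31) = (-13/2 + 12*(-13)) + 1/((-112 + (-1)² + 6*(-1)) + 31) = (-13/2 - 156) + 1/((-112 + 1 - 6) + 31) = -325/2 + 1/(-117 + 31) = -325/2 + 1/(-86) = -325/2 - 1/86 = -6988/43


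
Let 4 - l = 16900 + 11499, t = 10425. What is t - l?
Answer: 38820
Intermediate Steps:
l = -28395 (l = 4 - (16900 + 11499) = 4 - 1*28399 = 4 - 28399 = -28395)
t - l = 10425 - 1*(-28395) = 10425 + 28395 = 38820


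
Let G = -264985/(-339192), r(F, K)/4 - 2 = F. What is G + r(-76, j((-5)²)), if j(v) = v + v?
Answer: -14305121/48456 ≈ -295.22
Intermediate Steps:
j(v) = 2*v
r(F, K) = 8 + 4*F
G = 37855/48456 (G = -264985*(-1/339192) = 37855/48456 ≈ 0.78122)
G + r(-76, j((-5)²)) = 37855/48456 + (8 + 4*(-76)) = 37855/48456 + (8 - 304) = 37855/48456 - 296 = -14305121/48456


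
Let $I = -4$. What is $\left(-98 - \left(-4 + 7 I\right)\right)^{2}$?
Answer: $4356$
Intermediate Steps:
$\left(-98 - \left(-4 + 7 I\right)\right)^{2} = \left(-98 + \left(\left(-7\right) \left(-4\right) + 4\right)\right)^{2} = \left(-98 + \left(28 + 4\right)\right)^{2} = \left(-98 + 32\right)^{2} = \left(-66\right)^{2} = 4356$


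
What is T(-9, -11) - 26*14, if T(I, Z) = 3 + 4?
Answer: -357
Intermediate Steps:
T(I, Z) = 7
T(-9, -11) - 26*14 = 7 - 26*14 = 7 - 364 = -357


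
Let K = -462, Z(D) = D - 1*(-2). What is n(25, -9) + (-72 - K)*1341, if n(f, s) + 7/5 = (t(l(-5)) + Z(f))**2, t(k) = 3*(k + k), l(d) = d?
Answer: 2614988/5 ≈ 5.2300e+5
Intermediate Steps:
Z(D) = 2 + D (Z(D) = D + 2 = 2 + D)
t(k) = 6*k (t(k) = 3*(2*k) = 6*k)
n(f, s) = -7/5 + (-28 + f)**2 (n(f, s) = -7/5 + (6*(-5) + (2 + f))**2 = -7/5 + (-30 + (2 + f))**2 = -7/5 + (-28 + f)**2)
n(25, -9) + (-72 - K)*1341 = (-7/5 + (-28 + 25)**2) + (-72 - 1*(-462))*1341 = (-7/5 + (-3)**2) + (-72 + 462)*1341 = (-7/5 + 9) + 390*1341 = 38/5 + 522990 = 2614988/5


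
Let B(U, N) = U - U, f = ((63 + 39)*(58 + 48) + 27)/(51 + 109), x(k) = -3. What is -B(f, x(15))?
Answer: 0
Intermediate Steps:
f = 10839/160 (f = (102*106 + 27)/160 = (10812 + 27)*(1/160) = 10839*(1/160) = 10839/160 ≈ 67.744)
B(U, N) = 0
-B(f, x(15)) = -1*0 = 0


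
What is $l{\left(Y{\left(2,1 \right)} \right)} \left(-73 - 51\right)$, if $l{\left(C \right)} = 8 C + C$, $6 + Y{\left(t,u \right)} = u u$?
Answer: $5580$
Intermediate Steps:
$Y{\left(t,u \right)} = -6 + u^{2}$ ($Y{\left(t,u \right)} = -6 + u u = -6 + u^{2}$)
$l{\left(C \right)} = 9 C$
$l{\left(Y{\left(2,1 \right)} \right)} \left(-73 - 51\right) = 9 \left(-6 + 1^{2}\right) \left(-73 - 51\right) = 9 \left(-6 + 1\right) \left(-124\right) = 9 \left(-5\right) \left(-124\right) = \left(-45\right) \left(-124\right) = 5580$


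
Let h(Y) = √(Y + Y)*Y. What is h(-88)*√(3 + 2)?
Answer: -352*I*√55 ≈ -2610.5*I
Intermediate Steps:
h(Y) = √2*Y^(3/2) (h(Y) = √(2*Y)*Y = (√2*√Y)*Y = √2*Y^(3/2))
h(-88)*√(3 + 2) = (√2*(-88)^(3/2))*√(3 + 2) = (√2*(-176*I*√22))*√5 = (-352*I*√11)*√5 = -352*I*√55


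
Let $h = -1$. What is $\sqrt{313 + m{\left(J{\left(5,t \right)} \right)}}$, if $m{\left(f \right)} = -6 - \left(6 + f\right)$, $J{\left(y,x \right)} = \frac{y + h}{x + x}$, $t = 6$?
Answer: $\frac{\sqrt{2706}}{3} \approx 17.34$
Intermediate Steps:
$J{\left(y,x \right)} = \frac{-1 + y}{2 x}$ ($J{\left(y,x \right)} = \frac{y - 1}{x + x} = \frac{-1 + y}{2 x}$)
$m{\left(f \right)} = -12 - f$
$\sqrt{313 + m{\left(J{\left(5,t \right)} \right)}} = \sqrt{313 - \left(12 + \frac{-1 + 5}{2 \cdot 6}\right)} = \sqrt{313 - \left(12 + \frac{1}{2} \cdot \frac{1}{6} \cdot 4\right)} = \sqrt{313 - \frac{37}{3}} = \sqrt{\frac{902}{3}} = \frac{\sqrt{2706}}{3}$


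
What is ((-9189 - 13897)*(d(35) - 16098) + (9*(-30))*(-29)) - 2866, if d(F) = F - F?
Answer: 371643392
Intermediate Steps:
d(F) = 0
((-9189 - 13897)*(d(35) - 16098) + (9*(-30))*(-29)) - 2866 = ((-9189 - 13897)*(0 - 16098) + (9*(-30))*(-29)) - 2866 = (-23086*(-16098) - 270*(-29)) - 2866 = (371638428 + 7830) - 2866 = 371646258 - 2866 = 371643392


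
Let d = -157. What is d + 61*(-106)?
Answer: -6623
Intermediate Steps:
d + 61*(-106) = -157 + 61*(-106) = -157 - 6466 = -6623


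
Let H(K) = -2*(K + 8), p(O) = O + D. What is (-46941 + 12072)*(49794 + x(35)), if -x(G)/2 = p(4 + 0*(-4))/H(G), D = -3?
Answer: -74659515267/43 ≈ -1.7363e+9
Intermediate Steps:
p(O) = -3 + O (p(O) = O - 3 = -3 + O)
H(K) = -16 - 2*K (H(K) = -2*(8 + K) = -16 - 2*K)
x(G) = -2/(-16 - 2*G) (x(G) = -2*(-3 + (4 + 0*(-4)))/(-16 - 2*G) = -2*(-3 + (4 + 0))/(-16 - 2*G) = -2*(-3 + 4)/(-16 - 2*G) = -2/(-16 - 2*G))
(-46941 + 12072)*(49794 + x(35)) = (-46941 + 12072)*(49794 + 1/(8 + 35)) = -34869*(49794 + 1/43) = -34869*2141143/43 = -74659515267/43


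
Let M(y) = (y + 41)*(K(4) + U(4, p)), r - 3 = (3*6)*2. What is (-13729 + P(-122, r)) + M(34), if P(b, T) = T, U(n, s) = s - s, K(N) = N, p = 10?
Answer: -13390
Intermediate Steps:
U(n, s) = 0
r = 39 (r = 3 + (3*6)*2 = 3 + 18*2 = 3 + 36 = 39)
M(y) = 164 + 4*y (M(y) = (y + 41)*(4 + 0) = (41 + y)*4 = 164 + 4*y)
(-13729 + P(-122, r)) + M(34) = (-13729 + 39) + (164 + 4*34) = -13690 + (164 + 136) = -13690 + 300 = -13390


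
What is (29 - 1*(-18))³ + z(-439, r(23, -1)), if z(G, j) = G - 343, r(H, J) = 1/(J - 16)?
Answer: 103041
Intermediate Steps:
r(H, J) = 1/(-16 + J)
z(G, j) = -343 + G
(29 - 1*(-18))³ + z(-439, r(23, -1)) = (29 - 1*(-18))³ + (-343 - 439) = (29 + 18)³ - 782 = 47³ - 782 = 103823 - 782 = 103041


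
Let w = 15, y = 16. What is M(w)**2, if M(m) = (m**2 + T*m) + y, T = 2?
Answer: 73441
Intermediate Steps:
M(m) = 16 + m**2 + 2*m (M(m) = (m**2 + 2*m) + 16 = 16 + m**2 + 2*m)
M(w)**2 = (16 + 15**2 + 2*15)**2 = (16 + 225 + 30)**2 = 271**2 = 73441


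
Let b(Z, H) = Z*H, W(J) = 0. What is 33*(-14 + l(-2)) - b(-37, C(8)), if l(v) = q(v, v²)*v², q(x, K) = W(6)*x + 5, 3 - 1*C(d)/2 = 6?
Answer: -24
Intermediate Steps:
C(d) = -6 (C(d) = 6 - 2*6 = 6 - 12 = -6)
q(x, K) = 5 (q(x, K) = 0*x + 5 = 0 + 5 = 5)
b(Z, H) = H*Z
l(v) = 5*v²
33*(-14 + l(-2)) - b(-37, C(8)) = 33*(-14 + 5*(-2)²) - (-6)*(-37) = 33*(-14 + 5*4) - 1*222 = 33*(-14 + 20) - 222 = 33*6 - 222 = 198 - 222 = -24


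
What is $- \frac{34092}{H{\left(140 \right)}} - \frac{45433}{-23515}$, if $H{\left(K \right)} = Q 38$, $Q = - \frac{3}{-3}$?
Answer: $- \frac{399973463}{446785} \approx -895.23$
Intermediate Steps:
$Q = 1$ ($Q = \left(-3\right) \left(- \frac{1}{3}\right) = 1$)
$H{\left(K \right)} = 38$ ($H{\left(K \right)} = 1 \cdot 38 = 38$)
$- \frac{34092}{H{\left(140 \right)}} - \frac{45433}{-23515} = - \frac{34092}{38} - \frac{45433}{-23515} = \left(-34092\right) \frac{1}{38} - - \frac{45433}{23515} = - \frac{17046}{19} + \frac{45433}{23515} = - \frac{399973463}{446785}$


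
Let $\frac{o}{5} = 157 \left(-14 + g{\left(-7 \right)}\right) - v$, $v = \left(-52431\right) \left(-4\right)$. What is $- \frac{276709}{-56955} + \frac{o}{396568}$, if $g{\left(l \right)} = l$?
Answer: $\frac{49070879437}{22586530440} \approx 2.1726$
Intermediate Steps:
$v = 209724$
$o = -1065105$ ($o = 5 \left(157 \left(-14 - 7\right) - 209724\right) = 5 \left(157 \left(-21\right) - 209724\right) = 5 \left(-3297 - 209724\right) = 5 \left(-213021\right) = -1065105$)
$- \frac{276709}{-56955} + \frac{o}{396568} = - \frac{276709}{-56955} - \frac{1065105}{396568} = \left(-276709\right) \left(- \frac{1}{56955}\right) - \frac{1065105}{396568} = \frac{276709}{56955} - \frac{1065105}{396568} = \frac{49070879437}{22586530440}$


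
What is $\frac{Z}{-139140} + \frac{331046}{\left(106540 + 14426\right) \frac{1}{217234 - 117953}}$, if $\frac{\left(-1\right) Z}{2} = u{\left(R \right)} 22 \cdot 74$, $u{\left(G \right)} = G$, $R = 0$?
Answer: $\frac{16433288963}{60483} \approx 2.717 \cdot 10^{5}$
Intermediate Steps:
$Z = 0$ ($Z = - 2 \cdot 0 \cdot 22 \cdot 74 = - 2 \cdot 0 \cdot 74 = \left(-2\right) 0 = 0$)
$\frac{Z}{-139140} + \frac{331046}{\left(106540 + 14426\right) \frac{1}{217234 - 117953}} = \frac{0}{-139140} + \frac{331046}{\left(106540 + 14426\right) \frac{1}{217234 - 117953}} = 0 \left(- \frac{1}{139140}\right) + \frac{331046}{120966 \cdot \frac{1}{99281}} = 0 + \frac{331046}{120966 \cdot \frac{1}{99281}} = 0 + \frac{331046}{\frac{120966}{99281}} = 0 + 331046 \cdot \frac{99281}{120966} = 0 + \frac{16433288963}{60483} = \frac{16433288963}{60483}$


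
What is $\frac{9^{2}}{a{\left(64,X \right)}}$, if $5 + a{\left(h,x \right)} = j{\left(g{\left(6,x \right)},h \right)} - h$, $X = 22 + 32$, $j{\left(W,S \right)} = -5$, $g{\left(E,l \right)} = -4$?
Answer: $- \frac{81}{74} \approx -1.0946$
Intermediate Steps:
$X = 54$
$a{\left(h,x \right)} = -10 - h$ ($a{\left(h,x \right)} = -5 - \left(5 + h\right) = -10 - h$)
$\frac{9^{2}}{a{\left(64,X \right)}} = \frac{9^{2}}{-10 - 64} = \frac{81}{-10 - 64} = \frac{81}{-74} = 81 \left(- \frac{1}{74}\right) = - \frac{81}{74}$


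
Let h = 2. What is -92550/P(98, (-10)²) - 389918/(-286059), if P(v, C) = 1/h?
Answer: -52949130982/286059 ≈ -1.8510e+5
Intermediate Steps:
P(v, C) = ½ (P(v, C) = 1/2 = ½)
-92550/P(98, (-10)²) - 389918/(-286059) = -92550/½ - 389918/(-286059) = -92550*2 - 389918*(-1/286059) = -185100 + 389918/286059 = -52949130982/286059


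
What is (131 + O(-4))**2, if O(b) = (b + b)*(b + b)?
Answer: 38025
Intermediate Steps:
O(b) = 4*b**2 (O(b) = (2*b)*(2*b) = 4*b**2)
(131 + O(-4))**2 = (131 + 4*(-4)**2)**2 = (131 + 4*16)**2 = (131 + 64)**2 = 195**2 = 38025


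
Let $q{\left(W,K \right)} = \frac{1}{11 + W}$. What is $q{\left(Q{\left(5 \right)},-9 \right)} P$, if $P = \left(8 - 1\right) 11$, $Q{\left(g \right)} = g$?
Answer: $\frac{77}{16} \approx 4.8125$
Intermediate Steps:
$P = 77$ ($P = 7 \cdot 11 = 77$)
$q{\left(Q{\left(5 \right)},-9 \right)} P = \frac{1}{11 + 5} \cdot 77 = \frac{1}{16} \cdot 77 = \frac{77}{16}$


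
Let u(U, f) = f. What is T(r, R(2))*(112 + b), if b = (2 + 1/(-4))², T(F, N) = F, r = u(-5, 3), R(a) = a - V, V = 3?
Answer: 5523/16 ≈ 345.19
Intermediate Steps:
R(a) = -3 + a (R(a) = a - 1*3 = a - 3 = -3 + a)
r = 3
b = 49/16 (b = (2 - ¼)² = (7/4)² = 49/16 ≈ 3.0625)
T(r, R(2))*(112 + b) = 3*(112 + 49/16) = 3*(1841/16) = 5523/16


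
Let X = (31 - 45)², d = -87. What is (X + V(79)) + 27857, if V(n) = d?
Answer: 27966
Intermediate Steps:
V(n) = -87
X = 196 (X = (-14)² = 196)
(X + V(79)) + 27857 = (196 - 87) + 27857 = 109 + 27857 = 27966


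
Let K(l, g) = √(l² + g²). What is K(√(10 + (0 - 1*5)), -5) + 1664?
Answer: 1664 + √30 ≈ 1669.5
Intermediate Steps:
K(l, g) = √(g² + l²)
K(√(10 + (0 - 1*5)), -5) + 1664 = √((-5)² + (√(10 + (0 - 1*5)))²) + 1664 = √(25 + (√(10 + (0 - 5)))²) + 1664 = √(25 + (√(10 - 5))²) + 1664 = √(25 + (√5)²) + 1664 = √(25 + 5) + 1664 = √30 + 1664 = 1664 + √30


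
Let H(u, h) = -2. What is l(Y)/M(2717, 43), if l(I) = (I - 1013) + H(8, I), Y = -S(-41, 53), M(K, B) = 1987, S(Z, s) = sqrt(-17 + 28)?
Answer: -1015/1987 - sqrt(11)/1987 ≈ -0.51249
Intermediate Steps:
S(Z, s) = sqrt(11)
Y = -sqrt(11) ≈ -3.3166
l(I) = -1015 + I (l(I) = (I - 1013) - 2 = (-1013 + I) - 2 = -1015 + I)
l(Y)/M(2717, 43) = (-1015 - sqrt(11))/1987 = (-1015 - sqrt(11))*(1/1987) = -1015/1987 - sqrt(11)/1987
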